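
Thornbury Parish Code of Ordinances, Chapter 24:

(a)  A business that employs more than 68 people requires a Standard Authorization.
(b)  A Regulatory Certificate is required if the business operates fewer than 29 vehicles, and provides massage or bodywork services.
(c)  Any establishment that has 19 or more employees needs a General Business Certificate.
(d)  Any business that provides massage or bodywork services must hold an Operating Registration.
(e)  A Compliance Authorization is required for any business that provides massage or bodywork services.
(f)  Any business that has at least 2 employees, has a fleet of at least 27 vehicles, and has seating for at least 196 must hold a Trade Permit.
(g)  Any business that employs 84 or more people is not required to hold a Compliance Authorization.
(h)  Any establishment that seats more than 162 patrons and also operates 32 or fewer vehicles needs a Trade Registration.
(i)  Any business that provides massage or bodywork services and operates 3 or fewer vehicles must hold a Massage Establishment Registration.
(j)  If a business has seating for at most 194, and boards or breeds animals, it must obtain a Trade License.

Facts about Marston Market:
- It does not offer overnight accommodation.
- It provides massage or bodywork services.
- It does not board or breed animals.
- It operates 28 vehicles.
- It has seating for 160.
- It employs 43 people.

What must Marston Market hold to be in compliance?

(a) employees 43 ≤ 68 → Standard Authorization not required.
(b) vehicles 28 < 29; provides massage or bodywork services → Regulatory Certificate required.
(c) employees 43 ≥ 19 → General Business Certificate required.
(d) provides massage or bodywork services → Operating Registration required.
(e) provides massage or bodywork services → Compliance Authorization required.
(f) employees 43 ≥ 2; vehicles 28 ≥ 27; seating 160 < 196 → Trade Permit not required.
(g) employees 43 < 84 → Compliance Authorization exemption does not apply.
(h) seating 160 ≤ 162; vehicles 28 ≤ 32 → Trade Registration not required.
(i) provides massage or bodywork services; vehicles 28 > 3 → Massage Establishment Registration not required.
(j) seating 160 ≤ 194; does not board or breed animals → Trade License not required.

Compliance Authorization, General Business Certificate, Operating Registration, Regulatory Certificate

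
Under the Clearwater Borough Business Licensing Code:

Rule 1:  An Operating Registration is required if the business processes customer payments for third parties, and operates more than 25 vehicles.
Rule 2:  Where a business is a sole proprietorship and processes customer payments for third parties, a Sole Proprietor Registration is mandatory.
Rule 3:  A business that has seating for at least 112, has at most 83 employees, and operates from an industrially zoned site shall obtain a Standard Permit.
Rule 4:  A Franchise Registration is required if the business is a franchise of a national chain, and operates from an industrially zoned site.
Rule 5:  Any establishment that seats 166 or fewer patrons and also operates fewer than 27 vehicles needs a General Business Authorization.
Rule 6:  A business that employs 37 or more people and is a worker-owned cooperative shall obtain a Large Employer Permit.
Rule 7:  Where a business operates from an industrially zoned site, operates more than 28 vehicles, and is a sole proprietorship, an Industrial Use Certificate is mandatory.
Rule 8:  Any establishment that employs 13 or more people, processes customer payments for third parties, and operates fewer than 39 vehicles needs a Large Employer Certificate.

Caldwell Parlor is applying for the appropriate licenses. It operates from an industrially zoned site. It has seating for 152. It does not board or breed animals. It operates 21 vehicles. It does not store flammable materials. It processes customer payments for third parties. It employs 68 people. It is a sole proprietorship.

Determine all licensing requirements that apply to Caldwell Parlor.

General Business Authorization, Large Employer Certificate, Sole Proprietor Registration, Standard Permit

Rule 1: processes customer payments for third parties; vehicles 21 ≤ 25 → Operating Registration not required.
Rule 2: is a sole proprietorship; processes customer payments for third parties → Sole Proprietor Registration required.
Rule 3: seating 152 ≥ 112; employees 68 ≤ 83; operates from an industrially zoned site → Standard Permit required.
Rule 4: is a sole proprietorship (not: is a franchise of a national chain); operates from an industrially zoned site → Franchise Registration not required.
Rule 5: seating 152 ≤ 166; vehicles 21 < 27 → General Business Authorization required.
Rule 6: employees 68 ≥ 37; is a sole proprietorship (not: is a worker-owned cooperative) → Large Employer Permit not required.
Rule 7: operates from an industrially zoned site; vehicles 21 ≤ 28; is a sole proprietorship → Industrial Use Certificate not required.
Rule 8: employees 68 ≥ 13; processes customer payments for third parties; vehicles 21 < 39 → Large Employer Certificate required.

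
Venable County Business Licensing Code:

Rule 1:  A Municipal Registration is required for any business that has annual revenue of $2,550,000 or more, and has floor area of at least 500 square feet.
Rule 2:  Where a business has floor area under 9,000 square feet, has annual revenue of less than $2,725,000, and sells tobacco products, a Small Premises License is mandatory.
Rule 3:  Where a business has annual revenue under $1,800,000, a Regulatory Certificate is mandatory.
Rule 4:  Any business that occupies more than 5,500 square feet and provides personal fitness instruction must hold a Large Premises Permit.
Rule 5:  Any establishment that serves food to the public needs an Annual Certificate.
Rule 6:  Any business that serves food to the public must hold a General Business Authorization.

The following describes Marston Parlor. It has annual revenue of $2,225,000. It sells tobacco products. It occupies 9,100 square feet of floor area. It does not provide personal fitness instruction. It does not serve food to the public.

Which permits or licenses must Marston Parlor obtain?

None

Rule 1: revenue $2,225,000 < $2,550,000; floor area 9,100 square feet ≥ 500 square feet → Municipal Registration not required.
Rule 2: floor area 9,100 square feet ≥ 9,000 square feet; revenue $2,225,000 < $2,725,000; sells tobacco products → Small Premises License not required.
Rule 3: revenue $2,225,000 ≥ $1,800,000 → Regulatory Certificate not required.
Rule 4: floor area 9,100 square feet > 5,500 square feet; does not provide personal fitness instruction → Large Premises Permit not required.
Rule 5: does not serve food to the public → Annual Certificate not required.
Rule 6: does not serve food to the public → General Business Authorization not required.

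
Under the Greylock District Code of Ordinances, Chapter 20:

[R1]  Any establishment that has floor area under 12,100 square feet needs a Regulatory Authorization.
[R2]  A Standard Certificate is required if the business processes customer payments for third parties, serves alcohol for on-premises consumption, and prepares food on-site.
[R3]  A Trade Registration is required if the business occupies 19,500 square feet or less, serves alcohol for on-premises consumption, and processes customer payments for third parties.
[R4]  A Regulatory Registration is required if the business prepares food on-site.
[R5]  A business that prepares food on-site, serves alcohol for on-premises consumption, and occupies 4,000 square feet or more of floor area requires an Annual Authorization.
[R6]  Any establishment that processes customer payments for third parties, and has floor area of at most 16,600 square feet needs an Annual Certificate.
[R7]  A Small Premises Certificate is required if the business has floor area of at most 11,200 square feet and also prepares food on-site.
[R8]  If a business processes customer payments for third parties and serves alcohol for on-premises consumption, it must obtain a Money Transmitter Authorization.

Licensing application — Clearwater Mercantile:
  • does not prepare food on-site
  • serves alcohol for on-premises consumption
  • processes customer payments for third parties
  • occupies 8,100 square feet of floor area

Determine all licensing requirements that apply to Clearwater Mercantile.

Annual Certificate, Money Transmitter Authorization, Regulatory Authorization, Trade Registration

[R1] floor area 8,100 square feet < 12,100 square feet → Regulatory Authorization required.
[R2] processes customer payments for third parties; serves alcohol for on-premises consumption; does not prepare food on-site → Standard Certificate not required.
[R3] floor area 8,100 square feet ≤ 19,500 square feet; serves alcohol for on-premises consumption; processes customer payments for third parties → Trade Registration required.
[R4] does not prepare food on-site → Regulatory Registration not required.
[R5] does not prepare food on-site; serves alcohol for on-premises consumption; floor area 8,100 square feet ≥ 4,000 square feet → Annual Authorization not required.
[R6] processes customer payments for third parties; floor area 8,100 square feet ≤ 16,600 square feet → Annual Certificate required.
[R7] floor area 8,100 square feet ≤ 11,200 square feet; does not prepare food on-site → Small Premises Certificate not required.
[R8] processes customer payments for third parties; serves alcohol for on-premises consumption → Money Transmitter Authorization required.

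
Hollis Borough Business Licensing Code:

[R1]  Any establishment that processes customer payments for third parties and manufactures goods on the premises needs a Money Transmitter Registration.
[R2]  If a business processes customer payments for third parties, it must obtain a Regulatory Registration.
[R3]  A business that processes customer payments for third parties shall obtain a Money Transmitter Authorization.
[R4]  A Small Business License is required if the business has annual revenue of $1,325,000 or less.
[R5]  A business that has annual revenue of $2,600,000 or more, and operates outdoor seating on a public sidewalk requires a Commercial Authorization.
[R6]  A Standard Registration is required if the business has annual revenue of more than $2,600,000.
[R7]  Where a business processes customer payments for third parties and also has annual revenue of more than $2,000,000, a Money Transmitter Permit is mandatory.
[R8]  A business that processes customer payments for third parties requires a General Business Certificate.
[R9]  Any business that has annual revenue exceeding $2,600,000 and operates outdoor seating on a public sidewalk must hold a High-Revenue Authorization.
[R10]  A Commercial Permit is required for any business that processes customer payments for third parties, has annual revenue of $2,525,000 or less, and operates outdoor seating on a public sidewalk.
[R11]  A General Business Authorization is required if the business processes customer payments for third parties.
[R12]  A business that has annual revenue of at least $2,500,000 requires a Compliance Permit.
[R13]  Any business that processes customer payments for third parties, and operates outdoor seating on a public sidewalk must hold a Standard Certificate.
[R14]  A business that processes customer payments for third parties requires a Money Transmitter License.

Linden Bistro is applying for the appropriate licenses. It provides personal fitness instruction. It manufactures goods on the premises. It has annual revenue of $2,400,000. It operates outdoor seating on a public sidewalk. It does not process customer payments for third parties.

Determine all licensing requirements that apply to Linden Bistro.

None

[R1] does not process customer payments for third parties; manufactures goods on the premises → Money Transmitter Registration not required.
[R2] does not process customer payments for third parties → Regulatory Registration not required.
[R3] does not process customer payments for third parties → Money Transmitter Authorization not required.
[R4] revenue $2,400,000 > $1,325,000 → Small Business License not required.
[R5] revenue $2,400,000 < $2,600,000; operates outdoor seating on a public sidewalk → Commercial Authorization not required.
[R6] revenue $2,400,000 ≤ $2,600,000 → Standard Registration not required.
[R7] does not process customer payments for third parties; revenue $2,400,000 > $2,000,000 → Money Transmitter Permit not required.
[R8] does not process customer payments for third parties → General Business Certificate not required.
[R9] revenue $2,400,000 ≤ $2,600,000; operates outdoor seating on a public sidewalk → High-Revenue Authorization not required.
[R10] does not process customer payments for third parties; revenue $2,400,000 ≤ $2,525,000; operates outdoor seating on a public sidewalk → Commercial Permit not required.
[R11] does not process customer payments for third parties → General Business Authorization not required.
[R12] revenue $2,400,000 < $2,500,000 → Compliance Permit not required.
[R13] does not process customer payments for third parties; operates outdoor seating on a public sidewalk → Standard Certificate not required.
[R14] does not process customer payments for third parties → Money Transmitter License not required.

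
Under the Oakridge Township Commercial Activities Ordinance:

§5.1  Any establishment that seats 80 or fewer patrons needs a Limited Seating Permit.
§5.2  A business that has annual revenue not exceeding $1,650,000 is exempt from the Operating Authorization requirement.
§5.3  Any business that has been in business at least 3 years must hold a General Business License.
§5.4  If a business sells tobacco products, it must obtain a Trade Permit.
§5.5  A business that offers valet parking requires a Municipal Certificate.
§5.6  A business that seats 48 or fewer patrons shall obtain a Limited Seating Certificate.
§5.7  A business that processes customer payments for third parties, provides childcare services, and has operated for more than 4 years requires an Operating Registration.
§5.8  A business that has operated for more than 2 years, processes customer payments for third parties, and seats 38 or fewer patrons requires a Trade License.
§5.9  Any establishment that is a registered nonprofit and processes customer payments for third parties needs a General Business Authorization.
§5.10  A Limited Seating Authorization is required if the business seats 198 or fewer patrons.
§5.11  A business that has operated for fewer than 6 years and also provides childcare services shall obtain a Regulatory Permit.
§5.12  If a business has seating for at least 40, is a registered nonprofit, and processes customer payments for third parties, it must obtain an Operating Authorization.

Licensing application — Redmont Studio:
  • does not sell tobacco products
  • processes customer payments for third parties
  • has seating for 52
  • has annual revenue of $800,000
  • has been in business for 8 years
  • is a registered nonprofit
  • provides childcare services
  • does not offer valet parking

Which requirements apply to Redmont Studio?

§5.1 seating 52 ≤ 80 → Limited Seating Permit required.
§5.2 revenue $800,000 ≤ $1,650,000 → exempt from Operating Authorization.
§5.3 years in business 8 ≥ 3 → General Business License required.
§5.4 does not sell tobacco products → Trade Permit not required.
§5.5 does not offer valet parking → Municipal Certificate not required.
§5.6 seating 52 > 48 → Limited Seating Certificate not required.
§5.7 processes customer payments for third parties; provides childcare services; years in business 8 > 4 → Operating Registration required.
§5.8 years in business 8 > 2; processes customer payments for third parties; seating 52 > 38 → Trade License not required.
§5.9 is a registered nonprofit; processes customer payments for third parties → General Business Authorization required.
§5.10 seating 52 ≤ 198 → Limited Seating Authorization required.
§5.11 years in business 8 ≥ 6; provides childcare services → Regulatory Permit not required.
§5.12 seating 52 ≥ 40; is a registered nonprofit; processes customer payments for third parties → Operating Authorization required.

General Business Authorization, General Business License, Limited Seating Authorization, Limited Seating Permit, Operating Registration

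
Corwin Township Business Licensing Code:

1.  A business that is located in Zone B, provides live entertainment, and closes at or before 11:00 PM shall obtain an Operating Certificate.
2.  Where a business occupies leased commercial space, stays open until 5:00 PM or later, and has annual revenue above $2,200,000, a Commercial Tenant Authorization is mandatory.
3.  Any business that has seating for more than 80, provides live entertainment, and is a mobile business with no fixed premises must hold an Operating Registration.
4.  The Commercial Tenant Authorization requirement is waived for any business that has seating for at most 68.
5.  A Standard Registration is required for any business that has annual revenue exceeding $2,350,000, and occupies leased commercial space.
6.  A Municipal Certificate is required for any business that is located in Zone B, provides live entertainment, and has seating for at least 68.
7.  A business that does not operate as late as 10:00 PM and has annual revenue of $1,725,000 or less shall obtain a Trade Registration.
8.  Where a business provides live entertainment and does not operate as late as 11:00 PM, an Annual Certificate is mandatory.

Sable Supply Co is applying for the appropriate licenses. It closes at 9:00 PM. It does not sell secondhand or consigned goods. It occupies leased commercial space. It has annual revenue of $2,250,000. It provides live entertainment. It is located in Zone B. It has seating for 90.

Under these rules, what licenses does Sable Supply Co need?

Annual Certificate, Commercial Tenant Authorization, Municipal Certificate, Operating Certificate

1. is located in Zone B; provides live entertainment; closes 9:00 PM, at/before 11:00 PM → Operating Certificate required.
2. occupies leased commercial space; closes 9:00 PM, after 5:00 PM; revenue $2,250,000 > $2,200,000 → Commercial Tenant Authorization required.
3. seating 90 > 80; provides live entertainment; occupies leased commercial space (not: is a mobile business with no fixed premises) → Operating Registration not required.
4. seating 90 > 68 → Commercial Tenant Authorization exemption does not apply.
5. revenue $2,250,000 ≤ $2,350,000; occupies leased commercial space → Standard Registration not required.
6. is located in Zone B; provides live entertainment; seating 90 ≥ 68 → Municipal Certificate required.
7. closes 9:00 PM, at/before 10:00 PM; revenue $2,250,000 > $1,725,000 → Trade Registration not required.
8. provides live entertainment; closes 9:00 PM, at/before 11:00 PM → Annual Certificate required.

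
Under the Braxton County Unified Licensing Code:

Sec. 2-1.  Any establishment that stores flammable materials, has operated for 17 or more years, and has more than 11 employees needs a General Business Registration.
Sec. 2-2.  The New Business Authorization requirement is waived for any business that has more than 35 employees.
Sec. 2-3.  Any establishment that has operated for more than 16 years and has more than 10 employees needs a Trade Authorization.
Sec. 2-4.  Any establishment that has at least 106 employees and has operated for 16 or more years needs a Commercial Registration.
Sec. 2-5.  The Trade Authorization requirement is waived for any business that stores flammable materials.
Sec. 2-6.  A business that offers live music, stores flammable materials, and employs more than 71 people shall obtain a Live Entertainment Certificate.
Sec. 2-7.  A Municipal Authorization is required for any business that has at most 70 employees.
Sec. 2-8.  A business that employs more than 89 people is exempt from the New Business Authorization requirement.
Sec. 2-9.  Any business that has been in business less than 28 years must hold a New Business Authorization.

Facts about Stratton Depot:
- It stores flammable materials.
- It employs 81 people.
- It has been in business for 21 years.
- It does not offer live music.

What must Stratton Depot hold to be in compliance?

Sec. 2-1. stores flammable materials; years in business 21 ≥ 17; employees 81 > 11 → General Business Registration required.
Sec. 2-2. employees 81 > 35 → exempt from New Business Authorization.
Sec. 2-3. years in business 21 > 16; employees 81 > 10 → Trade Authorization required.
Sec. 2-4. employees 81 < 106; years in business 21 ≥ 16 → Commercial Registration not required.
Sec. 2-5. stores flammable materials → exempt from Trade Authorization.
Sec. 2-6. does not offer live music; stores flammable materials; employees 81 > 71 → Live Entertainment Certificate not required.
Sec. 2-7. employees 81 > 70 → Municipal Authorization not required.
Sec. 2-8. employees 81 ≤ 89 → New Business Authorization exemption does not apply.
Sec. 2-9. years in business 21 < 28 → New Business Authorization required.

General Business Registration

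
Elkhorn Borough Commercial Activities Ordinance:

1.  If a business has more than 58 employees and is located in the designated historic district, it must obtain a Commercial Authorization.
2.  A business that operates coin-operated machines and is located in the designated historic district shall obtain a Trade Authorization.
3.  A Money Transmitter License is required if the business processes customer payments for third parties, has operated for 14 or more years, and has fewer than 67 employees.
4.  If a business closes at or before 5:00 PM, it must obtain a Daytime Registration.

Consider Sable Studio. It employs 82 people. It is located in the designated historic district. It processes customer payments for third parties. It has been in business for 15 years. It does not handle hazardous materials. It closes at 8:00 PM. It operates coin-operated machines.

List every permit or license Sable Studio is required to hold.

Commercial Authorization, Trade Authorization

1. employees 82 > 58; is located in the designated historic district → Commercial Authorization required.
2. operates coin-operated machines; is located in the designated historic district → Trade Authorization required.
3. processes customer payments for third parties; years in business 15 ≥ 14; employees 82 ≥ 67 → Money Transmitter License not required.
4. closes 8:00 PM, after 5:00 PM → Daytime Registration not required.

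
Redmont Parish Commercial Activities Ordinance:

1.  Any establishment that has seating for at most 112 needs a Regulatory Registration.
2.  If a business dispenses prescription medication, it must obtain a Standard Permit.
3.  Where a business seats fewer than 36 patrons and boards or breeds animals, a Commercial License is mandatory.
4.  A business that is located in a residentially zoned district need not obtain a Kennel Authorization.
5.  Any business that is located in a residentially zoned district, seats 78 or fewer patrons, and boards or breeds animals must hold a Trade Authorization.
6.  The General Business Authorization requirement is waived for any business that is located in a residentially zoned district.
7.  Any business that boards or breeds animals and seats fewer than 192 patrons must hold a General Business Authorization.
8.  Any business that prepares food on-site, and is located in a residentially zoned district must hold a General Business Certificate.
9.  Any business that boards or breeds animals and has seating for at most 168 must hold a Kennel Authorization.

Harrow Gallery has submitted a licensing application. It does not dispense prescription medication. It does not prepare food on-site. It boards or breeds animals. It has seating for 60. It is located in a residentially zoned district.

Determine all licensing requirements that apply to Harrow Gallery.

Regulatory Registration, Trade Authorization

1. seating 60 ≤ 112 → Regulatory Registration required.
2. does not dispense prescription medication → Standard Permit not required.
3. seating 60 ≥ 36; boards or breeds animals → Commercial License not required.
4. is located in a residentially zoned district → exempt from Kennel Authorization.
5. is located in a residentially zoned district; seating 60 ≤ 78; boards or breeds animals → Trade Authorization required.
6. is located in a residentially zoned district → exempt from General Business Authorization.
7. boards or breeds animals; seating 60 < 192 → General Business Authorization required.
8. does not prepare food on-site; is located in a residentially zoned district → General Business Certificate not required.
9. boards or breeds animals; seating 60 ≤ 168 → Kennel Authorization required.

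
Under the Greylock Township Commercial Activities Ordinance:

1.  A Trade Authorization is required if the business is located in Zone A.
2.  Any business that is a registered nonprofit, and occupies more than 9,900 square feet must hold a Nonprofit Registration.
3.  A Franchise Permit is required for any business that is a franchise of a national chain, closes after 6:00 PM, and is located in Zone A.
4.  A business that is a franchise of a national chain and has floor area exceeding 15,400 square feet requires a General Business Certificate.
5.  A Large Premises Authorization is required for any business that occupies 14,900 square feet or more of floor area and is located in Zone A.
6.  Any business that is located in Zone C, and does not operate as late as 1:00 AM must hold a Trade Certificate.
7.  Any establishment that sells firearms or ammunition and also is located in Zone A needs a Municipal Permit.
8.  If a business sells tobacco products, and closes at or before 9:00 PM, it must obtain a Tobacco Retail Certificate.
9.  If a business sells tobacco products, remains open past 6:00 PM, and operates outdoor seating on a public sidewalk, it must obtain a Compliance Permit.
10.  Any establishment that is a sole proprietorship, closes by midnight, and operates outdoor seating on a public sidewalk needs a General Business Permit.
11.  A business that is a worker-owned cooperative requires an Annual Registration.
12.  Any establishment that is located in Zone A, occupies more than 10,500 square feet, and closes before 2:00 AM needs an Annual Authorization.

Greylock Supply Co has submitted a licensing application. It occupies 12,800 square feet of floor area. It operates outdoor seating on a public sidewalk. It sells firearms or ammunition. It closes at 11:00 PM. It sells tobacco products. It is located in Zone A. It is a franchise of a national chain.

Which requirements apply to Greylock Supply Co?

Annual Authorization, Compliance Permit, Franchise Permit, Municipal Permit, Trade Authorization

1. is located in Zone A → Trade Authorization required.
2. is a franchise of a national chain (not: is a registered nonprofit); floor area 12,800 square feet > 9,900 square feet → Nonprofit Registration not required.
3. is a franchise of a national chain; closes 11:00 PM, after 6:00 PM; is located in Zone A → Franchise Permit required.
4. is a franchise of a national chain; floor area 12,800 square feet ≤ 15,400 square feet → General Business Certificate not required.
5. floor area 12,800 square feet < 14,900 square feet; is located in Zone A → Large Premises Authorization not required.
6. is located in Zone A (not: is located in Zone C); closes 11:00 PM, at/before 1:00 AM → Trade Certificate not required.
7. sells firearms or ammunition; is located in Zone A → Municipal Permit required.
8. sells tobacco products; closes 11:00 PM, after 9:00 PM → Tobacco Retail Certificate not required.
9. sells tobacco products; closes 11:00 PM, after 6:00 PM; operates outdoor seating on a public sidewalk → Compliance Permit required.
10. is a franchise of a national chain (not: is a sole proprietorship); closes 11:00 PM, at/before midnight; operates outdoor seating on a public sidewalk → General Business Permit not required.
11. is a franchise of a national chain (not: is a worker-owned cooperative) → Annual Registration not required.
12. is located in Zone A; floor area 12,800 square feet > 10,500 square feet; closes 11:00 PM, at/before 2:00 AM → Annual Authorization required.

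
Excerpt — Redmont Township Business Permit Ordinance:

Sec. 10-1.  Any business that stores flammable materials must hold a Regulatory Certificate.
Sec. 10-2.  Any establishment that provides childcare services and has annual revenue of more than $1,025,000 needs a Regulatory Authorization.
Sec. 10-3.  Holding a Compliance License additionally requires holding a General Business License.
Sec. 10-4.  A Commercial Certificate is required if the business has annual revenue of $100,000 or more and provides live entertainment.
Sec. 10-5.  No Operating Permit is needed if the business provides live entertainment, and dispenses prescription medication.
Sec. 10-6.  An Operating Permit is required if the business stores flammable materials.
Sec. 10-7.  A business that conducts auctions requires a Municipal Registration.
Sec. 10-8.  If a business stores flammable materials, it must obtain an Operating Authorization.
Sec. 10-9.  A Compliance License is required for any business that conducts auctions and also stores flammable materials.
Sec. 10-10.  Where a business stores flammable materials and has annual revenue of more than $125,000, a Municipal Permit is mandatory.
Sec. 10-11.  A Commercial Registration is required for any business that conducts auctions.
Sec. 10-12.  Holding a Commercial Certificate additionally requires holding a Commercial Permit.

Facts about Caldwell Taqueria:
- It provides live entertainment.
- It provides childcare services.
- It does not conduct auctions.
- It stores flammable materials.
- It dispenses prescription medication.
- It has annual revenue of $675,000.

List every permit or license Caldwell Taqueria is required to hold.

Sec. 10-1. stores flammable materials → Regulatory Certificate required.
Sec. 10-2. provides childcare services; revenue $675,000 ≤ $1,025,000 → Regulatory Authorization not required.
Sec. 10-3. Compliance License is not required → no effect.
Sec. 10-4. revenue $675,000 ≥ $100,000; provides live entertainment → Commercial Certificate required.
Sec. 10-5. provides live entertainment; dispenses prescription medication → exempt from Operating Permit.
Sec. 10-6. stores flammable materials → Operating Permit required.
Sec. 10-7. does not conduct auctions → Municipal Registration not required.
Sec. 10-8. stores flammable materials → Operating Authorization required.
Sec. 10-9. does not conduct auctions; stores flammable materials → Compliance License not required.
Sec. 10-10. stores flammable materials; revenue $675,000 > $125,000 → Municipal Permit required.
Sec. 10-11. does not conduct auctions → Commercial Registration not required.
Sec. 10-12. Commercial Certificate is required → Commercial Permit also required.

Commercial Certificate, Commercial Permit, Municipal Permit, Operating Authorization, Regulatory Certificate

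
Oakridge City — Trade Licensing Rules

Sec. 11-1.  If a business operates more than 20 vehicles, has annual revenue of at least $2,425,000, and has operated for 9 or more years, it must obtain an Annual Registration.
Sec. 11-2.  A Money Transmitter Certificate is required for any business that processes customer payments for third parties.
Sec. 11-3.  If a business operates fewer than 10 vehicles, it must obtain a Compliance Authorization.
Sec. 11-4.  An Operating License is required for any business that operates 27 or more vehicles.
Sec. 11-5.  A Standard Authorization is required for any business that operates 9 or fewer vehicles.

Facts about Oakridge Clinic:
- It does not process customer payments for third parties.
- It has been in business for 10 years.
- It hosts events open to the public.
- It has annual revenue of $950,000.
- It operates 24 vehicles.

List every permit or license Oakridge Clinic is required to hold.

Sec. 11-1. vehicles 24 > 20; revenue $950,000 < $2,425,000; years in business 10 ≥ 9 → Annual Registration not required.
Sec. 11-2. does not process customer payments for third parties → Money Transmitter Certificate not required.
Sec. 11-3. vehicles 24 ≥ 10 → Compliance Authorization not required.
Sec. 11-4. vehicles 24 < 27 → Operating License not required.
Sec. 11-5. vehicles 24 > 9 → Standard Authorization not required.

None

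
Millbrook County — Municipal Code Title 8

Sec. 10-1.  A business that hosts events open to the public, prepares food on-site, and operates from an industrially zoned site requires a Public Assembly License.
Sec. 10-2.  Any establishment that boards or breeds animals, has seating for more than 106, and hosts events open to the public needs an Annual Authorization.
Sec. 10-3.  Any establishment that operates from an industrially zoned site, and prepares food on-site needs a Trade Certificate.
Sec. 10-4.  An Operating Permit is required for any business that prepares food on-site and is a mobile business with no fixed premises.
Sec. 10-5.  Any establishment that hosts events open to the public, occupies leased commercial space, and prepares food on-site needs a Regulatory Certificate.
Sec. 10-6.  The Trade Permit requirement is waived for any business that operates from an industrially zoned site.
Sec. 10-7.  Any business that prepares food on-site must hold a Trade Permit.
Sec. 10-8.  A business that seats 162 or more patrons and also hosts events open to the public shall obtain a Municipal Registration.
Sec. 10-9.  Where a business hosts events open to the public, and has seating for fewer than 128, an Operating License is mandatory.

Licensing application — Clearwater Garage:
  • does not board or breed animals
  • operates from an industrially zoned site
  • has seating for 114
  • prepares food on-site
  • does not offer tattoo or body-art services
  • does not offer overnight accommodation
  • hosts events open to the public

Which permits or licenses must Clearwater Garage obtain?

Operating License, Public Assembly License, Trade Certificate

Sec. 10-1. hosts events open to the public; prepares food on-site; operates from an industrially zoned site → Public Assembly License required.
Sec. 10-2. does not board or breed animals; seating 114 > 106; hosts events open to the public → Annual Authorization not required.
Sec. 10-3. operates from an industrially zoned site; prepares food on-site → Trade Certificate required.
Sec. 10-4. prepares food on-site; operates from an industrially zoned site (not: is a mobile business with no fixed premises) → Operating Permit not required.
Sec. 10-5. hosts events open to the public; operates from an industrially zoned site (not: occupies leased commercial space); prepares food on-site → Regulatory Certificate not required.
Sec. 10-6. operates from an industrially zoned site → exempt from Trade Permit.
Sec. 10-7. prepares food on-site → Trade Permit required.
Sec. 10-8. seating 114 < 162; hosts events open to the public → Municipal Registration not required.
Sec. 10-9. hosts events open to the public; seating 114 < 128 → Operating License required.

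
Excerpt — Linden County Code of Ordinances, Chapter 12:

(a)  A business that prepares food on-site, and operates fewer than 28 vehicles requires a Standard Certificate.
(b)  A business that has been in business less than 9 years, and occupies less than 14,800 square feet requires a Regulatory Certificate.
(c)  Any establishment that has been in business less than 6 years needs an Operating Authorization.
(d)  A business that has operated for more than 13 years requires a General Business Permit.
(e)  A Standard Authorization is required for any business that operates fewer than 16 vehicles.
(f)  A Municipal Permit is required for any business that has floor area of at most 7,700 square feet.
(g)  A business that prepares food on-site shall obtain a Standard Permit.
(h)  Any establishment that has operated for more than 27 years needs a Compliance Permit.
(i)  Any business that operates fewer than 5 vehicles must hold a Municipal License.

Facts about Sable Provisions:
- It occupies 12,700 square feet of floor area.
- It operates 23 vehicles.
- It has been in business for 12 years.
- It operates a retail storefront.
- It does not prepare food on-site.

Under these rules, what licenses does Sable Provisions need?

None

(a) does not prepare food on-site; vehicles 23 < 28 → Standard Certificate not required.
(b) years in business 12 ≥ 9; floor area 12,700 square feet < 14,800 square feet → Regulatory Certificate not required.
(c) years in business 12 ≥ 6 → Operating Authorization not required.
(d) years in business 12 ≤ 13 → General Business Permit not required.
(e) vehicles 23 ≥ 16 → Standard Authorization not required.
(f) floor area 12,700 square feet > 7,700 square feet → Municipal Permit not required.
(g) does not prepare food on-site → Standard Permit not required.
(h) years in business 12 ≤ 27 → Compliance Permit not required.
(i) vehicles 23 ≥ 5 → Municipal License not required.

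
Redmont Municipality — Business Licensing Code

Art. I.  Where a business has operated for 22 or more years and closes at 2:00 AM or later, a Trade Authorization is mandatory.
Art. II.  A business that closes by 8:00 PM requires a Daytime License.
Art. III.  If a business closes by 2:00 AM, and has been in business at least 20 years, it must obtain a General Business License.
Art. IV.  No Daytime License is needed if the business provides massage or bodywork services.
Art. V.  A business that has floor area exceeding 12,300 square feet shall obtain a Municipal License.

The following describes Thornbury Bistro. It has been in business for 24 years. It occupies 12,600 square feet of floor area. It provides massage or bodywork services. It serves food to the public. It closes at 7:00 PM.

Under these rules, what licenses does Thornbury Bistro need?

Art. I. years in business 24 ≥ 22; closes 7:00 PM, at/before 2:00 AM → Trade Authorization not required.
Art. II. closes 7:00 PM, at/before 8:00 PM → Daytime License required.
Art. III. closes 7:00 PM, at/before 2:00 AM; years in business 24 ≥ 20 → General Business License required.
Art. IV. provides massage or bodywork services → exempt from Daytime License.
Art. V. floor area 12,600 square feet > 12,300 square feet → Municipal License required.

General Business License, Municipal License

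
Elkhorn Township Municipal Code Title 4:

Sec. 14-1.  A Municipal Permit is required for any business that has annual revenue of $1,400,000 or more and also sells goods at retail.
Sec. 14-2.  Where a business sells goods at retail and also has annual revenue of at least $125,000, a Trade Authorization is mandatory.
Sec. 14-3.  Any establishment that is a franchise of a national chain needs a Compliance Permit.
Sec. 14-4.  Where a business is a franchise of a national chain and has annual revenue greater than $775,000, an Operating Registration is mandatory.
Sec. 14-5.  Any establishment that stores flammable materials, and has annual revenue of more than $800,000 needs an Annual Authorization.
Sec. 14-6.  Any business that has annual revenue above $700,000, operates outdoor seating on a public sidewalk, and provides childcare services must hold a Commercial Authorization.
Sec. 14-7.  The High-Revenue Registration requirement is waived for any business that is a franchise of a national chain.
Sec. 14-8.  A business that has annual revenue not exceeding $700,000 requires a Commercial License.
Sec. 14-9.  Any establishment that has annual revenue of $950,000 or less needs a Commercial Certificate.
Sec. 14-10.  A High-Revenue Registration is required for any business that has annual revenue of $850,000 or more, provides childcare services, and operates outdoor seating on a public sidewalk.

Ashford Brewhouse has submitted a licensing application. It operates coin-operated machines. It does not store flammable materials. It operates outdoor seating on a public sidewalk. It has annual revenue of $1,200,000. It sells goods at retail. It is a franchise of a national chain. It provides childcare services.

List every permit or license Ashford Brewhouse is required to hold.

Commercial Authorization, Compliance Permit, Operating Registration, Trade Authorization

Sec. 14-1. revenue $1,200,000 < $1,400,000; sells goods at retail → Municipal Permit not required.
Sec. 14-2. sells goods at retail; revenue $1,200,000 ≥ $125,000 → Trade Authorization required.
Sec. 14-3. is a franchise of a national chain → Compliance Permit required.
Sec. 14-4. is a franchise of a national chain; revenue $1,200,000 > $775,000 → Operating Registration required.
Sec. 14-5. does not store flammable materials; revenue $1,200,000 > $800,000 → Annual Authorization not required.
Sec. 14-6. revenue $1,200,000 > $700,000; operates outdoor seating on a public sidewalk; provides childcare services → Commercial Authorization required.
Sec. 14-7. is a franchise of a national chain → exempt from High-Revenue Registration.
Sec. 14-8. revenue $1,200,000 > $700,000 → Commercial License not required.
Sec. 14-9. revenue $1,200,000 > $950,000 → Commercial Certificate not required.
Sec. 14-10. revenue $1,200,000 ≥ $850,000; provides childcare services; operates outdoor seating on a public sidewalk → High-Revenue Registration required.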